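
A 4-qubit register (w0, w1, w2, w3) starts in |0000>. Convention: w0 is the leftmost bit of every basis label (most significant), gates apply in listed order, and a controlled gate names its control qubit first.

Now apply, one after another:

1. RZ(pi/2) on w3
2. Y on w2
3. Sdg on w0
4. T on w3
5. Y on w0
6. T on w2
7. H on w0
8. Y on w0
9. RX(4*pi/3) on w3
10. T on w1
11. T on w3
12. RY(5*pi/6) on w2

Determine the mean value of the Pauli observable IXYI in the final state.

The observable IXYI averages to 0.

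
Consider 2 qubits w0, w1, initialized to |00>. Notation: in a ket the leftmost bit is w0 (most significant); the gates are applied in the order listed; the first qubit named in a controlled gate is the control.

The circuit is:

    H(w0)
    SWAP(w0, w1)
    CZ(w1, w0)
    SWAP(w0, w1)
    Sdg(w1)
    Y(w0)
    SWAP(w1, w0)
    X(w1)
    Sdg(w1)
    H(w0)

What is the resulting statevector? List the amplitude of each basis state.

After the circuit, the state carries amplitude I/2 on |00>, -1/2 on |01>, I/2 on |10>, -1/2 on |11>.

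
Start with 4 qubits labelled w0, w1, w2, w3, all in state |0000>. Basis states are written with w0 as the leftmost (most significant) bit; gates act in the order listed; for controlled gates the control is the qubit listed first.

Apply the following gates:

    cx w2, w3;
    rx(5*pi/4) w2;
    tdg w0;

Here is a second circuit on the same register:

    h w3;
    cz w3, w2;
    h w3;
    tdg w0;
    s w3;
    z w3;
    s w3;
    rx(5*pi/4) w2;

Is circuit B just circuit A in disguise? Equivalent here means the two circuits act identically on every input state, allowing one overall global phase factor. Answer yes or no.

Yes, they are equivalent — the unitaries differ by at most a global phase.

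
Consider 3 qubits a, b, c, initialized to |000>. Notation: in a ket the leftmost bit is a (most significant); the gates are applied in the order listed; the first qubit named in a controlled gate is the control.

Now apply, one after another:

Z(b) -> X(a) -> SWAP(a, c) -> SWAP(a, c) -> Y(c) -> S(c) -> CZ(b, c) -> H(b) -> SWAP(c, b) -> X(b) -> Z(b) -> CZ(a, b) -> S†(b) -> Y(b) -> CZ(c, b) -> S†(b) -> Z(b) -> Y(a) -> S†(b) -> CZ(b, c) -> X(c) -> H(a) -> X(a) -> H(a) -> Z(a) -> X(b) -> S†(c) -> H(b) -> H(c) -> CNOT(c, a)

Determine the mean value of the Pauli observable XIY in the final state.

The observable XIY averages to 1. Key observation: steps 22-25 multiply out to the identity, so the circuit reduces to the remaining gates.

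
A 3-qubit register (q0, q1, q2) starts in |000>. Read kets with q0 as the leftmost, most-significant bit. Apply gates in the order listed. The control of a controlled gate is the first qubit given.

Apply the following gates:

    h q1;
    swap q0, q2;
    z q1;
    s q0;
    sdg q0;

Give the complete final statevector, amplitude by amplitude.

The resulting statevector has amplitude sqrt(2)/2 on |000>, -sqrt(2)/2 on |010>, and 0 on every other basis state. Key observation: gates 4-5 undo each other exactly, leaving only the rest of the circuit to track.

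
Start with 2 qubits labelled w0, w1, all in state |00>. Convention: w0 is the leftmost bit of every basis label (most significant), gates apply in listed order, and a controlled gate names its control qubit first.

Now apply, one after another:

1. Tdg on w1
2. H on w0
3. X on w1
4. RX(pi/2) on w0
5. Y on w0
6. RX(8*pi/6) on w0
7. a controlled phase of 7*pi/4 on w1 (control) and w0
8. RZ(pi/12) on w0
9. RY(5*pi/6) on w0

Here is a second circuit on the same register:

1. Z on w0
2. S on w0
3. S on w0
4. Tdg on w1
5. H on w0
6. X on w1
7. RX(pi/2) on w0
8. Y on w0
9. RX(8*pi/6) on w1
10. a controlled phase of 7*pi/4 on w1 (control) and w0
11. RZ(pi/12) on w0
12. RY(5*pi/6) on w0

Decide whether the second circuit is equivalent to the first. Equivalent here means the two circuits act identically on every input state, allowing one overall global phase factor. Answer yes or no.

No: there is an input state on which the two circuits produce genuinely different outputs (not merely differing by a phase).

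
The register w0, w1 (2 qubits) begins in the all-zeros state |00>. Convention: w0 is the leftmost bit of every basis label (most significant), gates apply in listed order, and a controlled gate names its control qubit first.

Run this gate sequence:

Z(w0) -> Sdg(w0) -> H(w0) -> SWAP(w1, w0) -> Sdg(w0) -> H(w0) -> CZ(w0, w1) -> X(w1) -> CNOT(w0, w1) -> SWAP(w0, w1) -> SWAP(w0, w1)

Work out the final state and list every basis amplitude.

The resulting statevector has amplitude 1/2 on |00>, 1/2 on |01>, 1/2 on |10>, -1/2 on |11>.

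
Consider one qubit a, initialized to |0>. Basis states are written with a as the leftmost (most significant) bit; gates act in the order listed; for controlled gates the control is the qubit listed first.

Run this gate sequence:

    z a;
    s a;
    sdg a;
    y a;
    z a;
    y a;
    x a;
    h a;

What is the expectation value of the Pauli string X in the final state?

The expectation value of X is -1.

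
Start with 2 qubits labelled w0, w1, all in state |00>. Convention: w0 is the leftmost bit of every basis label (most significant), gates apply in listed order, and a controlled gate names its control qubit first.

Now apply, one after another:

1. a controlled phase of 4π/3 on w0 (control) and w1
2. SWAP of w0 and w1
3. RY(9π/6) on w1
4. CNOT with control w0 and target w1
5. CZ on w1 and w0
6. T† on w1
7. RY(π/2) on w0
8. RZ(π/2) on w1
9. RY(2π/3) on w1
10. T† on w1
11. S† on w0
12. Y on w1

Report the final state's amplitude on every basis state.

The resulting statevector has amplitude sqrt(3)/4 - exp(I*pi/4)/4 on |00>, -sqrt(3)*I/4 - exp(I*pi/4)/4 on |01>, -sqrt(3)*I/4 + exp(3*I*pi/4)/4 on |10>, -sqrt(3)/4 + exp(3*I*pi/4)/4 on |11>.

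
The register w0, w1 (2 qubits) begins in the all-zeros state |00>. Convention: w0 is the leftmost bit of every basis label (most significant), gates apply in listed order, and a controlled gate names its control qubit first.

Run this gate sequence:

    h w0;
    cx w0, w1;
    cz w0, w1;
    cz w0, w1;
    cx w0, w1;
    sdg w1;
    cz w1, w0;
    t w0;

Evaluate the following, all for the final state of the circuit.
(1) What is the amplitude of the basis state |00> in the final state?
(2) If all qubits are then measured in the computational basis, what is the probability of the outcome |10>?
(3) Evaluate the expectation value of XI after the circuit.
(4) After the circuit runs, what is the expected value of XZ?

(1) |00> carries amplitude sqrt(2)/2 in the final state. Key observation: steps 2-5 multiply out to the identity, so the circuit reduces to the remaining gates.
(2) Outcome |10> occurs with probability 1/2.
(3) The observable XI averages to sqrt(2)/2.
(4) The observable XZ averages to sqrt(2)/2.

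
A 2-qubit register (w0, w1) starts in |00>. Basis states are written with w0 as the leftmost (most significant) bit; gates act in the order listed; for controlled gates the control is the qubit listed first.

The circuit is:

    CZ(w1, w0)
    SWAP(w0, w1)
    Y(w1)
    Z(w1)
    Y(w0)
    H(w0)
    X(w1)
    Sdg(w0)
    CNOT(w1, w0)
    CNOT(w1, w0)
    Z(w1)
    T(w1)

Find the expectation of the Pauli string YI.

The observable YI averages to 1. Key observation: the block from step 9 through step 10 cancels to the identity and can be dropped.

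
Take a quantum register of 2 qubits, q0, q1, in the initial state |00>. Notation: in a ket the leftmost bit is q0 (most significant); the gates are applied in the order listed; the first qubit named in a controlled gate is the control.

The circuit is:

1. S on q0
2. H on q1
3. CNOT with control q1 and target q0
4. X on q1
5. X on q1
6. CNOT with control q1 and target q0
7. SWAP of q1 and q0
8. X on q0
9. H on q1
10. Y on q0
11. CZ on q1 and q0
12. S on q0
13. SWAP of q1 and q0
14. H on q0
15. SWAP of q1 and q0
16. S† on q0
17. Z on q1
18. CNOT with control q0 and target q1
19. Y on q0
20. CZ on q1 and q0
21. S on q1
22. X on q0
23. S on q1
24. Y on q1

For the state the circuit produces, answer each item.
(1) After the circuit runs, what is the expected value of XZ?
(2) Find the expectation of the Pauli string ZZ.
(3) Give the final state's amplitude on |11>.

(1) In the final state, XZ has expectation 1. Key observation: the block from step 4 through step 5 cancels to the identity and can be dropped.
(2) In the final state, ZZ has expectation 0.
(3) The amplitude on |11> is -sqrt(2)*I/2.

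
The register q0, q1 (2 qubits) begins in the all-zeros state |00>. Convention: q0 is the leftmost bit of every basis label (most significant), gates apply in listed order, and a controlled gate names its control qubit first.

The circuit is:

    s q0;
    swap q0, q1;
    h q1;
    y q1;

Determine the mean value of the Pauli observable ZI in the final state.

The observable ZI averages to 1.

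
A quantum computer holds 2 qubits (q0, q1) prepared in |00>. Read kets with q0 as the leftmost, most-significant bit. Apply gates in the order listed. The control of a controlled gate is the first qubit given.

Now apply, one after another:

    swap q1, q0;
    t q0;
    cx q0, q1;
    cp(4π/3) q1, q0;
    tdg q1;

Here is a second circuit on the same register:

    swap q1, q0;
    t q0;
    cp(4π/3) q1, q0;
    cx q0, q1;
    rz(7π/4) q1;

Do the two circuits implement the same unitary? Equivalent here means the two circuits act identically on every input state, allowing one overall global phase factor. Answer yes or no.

No, they are not equivalent — no single phase factor reconciles the two unitaries.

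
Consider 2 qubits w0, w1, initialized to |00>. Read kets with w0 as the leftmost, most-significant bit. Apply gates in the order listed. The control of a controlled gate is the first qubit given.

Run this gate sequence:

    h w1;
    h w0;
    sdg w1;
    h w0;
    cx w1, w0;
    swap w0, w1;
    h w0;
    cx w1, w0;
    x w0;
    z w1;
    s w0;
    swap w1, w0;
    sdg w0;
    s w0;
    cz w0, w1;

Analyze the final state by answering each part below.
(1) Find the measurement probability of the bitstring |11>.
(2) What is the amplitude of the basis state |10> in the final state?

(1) The probability of measuring |11> is 1/4.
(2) |10> carries amplitude I/2 in the final state.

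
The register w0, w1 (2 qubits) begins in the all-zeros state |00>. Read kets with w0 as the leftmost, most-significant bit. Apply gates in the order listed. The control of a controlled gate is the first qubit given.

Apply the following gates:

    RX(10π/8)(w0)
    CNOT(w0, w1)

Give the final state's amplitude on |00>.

The final state's coefficient on |00> equals -sqrt(2 - sqrt(2))/2.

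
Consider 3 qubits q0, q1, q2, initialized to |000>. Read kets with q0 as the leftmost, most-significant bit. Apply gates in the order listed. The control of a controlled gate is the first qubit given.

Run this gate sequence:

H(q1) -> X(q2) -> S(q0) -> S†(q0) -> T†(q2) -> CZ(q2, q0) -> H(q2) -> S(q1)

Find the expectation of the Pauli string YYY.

The observable YYY averages to 0. Key observation: steps 3-4 multiply out to the identity, so the circuit reduces to the remaining gates.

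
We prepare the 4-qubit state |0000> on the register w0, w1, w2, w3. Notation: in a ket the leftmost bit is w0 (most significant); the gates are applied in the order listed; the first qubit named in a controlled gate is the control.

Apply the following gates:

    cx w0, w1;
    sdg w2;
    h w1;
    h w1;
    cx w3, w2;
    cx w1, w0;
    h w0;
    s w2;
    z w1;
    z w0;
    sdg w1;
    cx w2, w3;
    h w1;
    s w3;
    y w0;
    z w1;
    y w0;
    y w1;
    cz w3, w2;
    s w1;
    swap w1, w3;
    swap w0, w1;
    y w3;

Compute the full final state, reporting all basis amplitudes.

The resulting statevector has amplitude I/2 on |0000>, -1/2 on |0001>, -I/2 on |0100>, 1/2 on |0101>, and 0 on every other basis state. Key observation: steps 3-4 multiply out to the identity, so the circuit reduces to the remaining gates.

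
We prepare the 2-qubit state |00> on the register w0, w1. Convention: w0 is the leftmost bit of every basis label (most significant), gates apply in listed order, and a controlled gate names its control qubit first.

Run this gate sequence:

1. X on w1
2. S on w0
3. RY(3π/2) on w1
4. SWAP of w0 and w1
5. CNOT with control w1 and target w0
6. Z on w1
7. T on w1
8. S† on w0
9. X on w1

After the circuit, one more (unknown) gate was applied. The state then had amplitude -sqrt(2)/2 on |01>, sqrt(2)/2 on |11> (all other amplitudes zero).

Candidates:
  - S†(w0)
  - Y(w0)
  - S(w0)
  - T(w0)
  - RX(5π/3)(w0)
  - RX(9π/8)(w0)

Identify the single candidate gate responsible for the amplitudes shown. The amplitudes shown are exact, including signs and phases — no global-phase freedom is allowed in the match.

It was S†(w0) that produced the state shown.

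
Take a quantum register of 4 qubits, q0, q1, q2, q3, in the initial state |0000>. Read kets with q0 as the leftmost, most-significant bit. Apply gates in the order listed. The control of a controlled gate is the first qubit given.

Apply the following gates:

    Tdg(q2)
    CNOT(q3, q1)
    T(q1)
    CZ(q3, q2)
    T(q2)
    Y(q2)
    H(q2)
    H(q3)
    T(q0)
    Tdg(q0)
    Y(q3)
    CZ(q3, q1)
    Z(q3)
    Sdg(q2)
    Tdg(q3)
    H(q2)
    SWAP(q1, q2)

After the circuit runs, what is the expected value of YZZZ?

The observable YZZZ averages to 0.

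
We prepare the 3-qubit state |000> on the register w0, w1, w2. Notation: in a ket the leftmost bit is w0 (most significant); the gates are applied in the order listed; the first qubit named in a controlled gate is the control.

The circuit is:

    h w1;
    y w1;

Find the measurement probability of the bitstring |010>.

A full measurement returns |010> with probability 1/2.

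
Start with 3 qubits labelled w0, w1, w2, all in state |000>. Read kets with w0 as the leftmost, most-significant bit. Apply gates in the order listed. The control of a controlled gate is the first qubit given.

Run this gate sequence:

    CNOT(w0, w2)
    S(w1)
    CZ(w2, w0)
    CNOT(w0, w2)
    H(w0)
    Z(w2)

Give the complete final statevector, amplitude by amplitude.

The resulting statevector has amplitude sqrt(2)/2 on |000>, sqrt(2)/2 on |100>, and 0 on every other basis state.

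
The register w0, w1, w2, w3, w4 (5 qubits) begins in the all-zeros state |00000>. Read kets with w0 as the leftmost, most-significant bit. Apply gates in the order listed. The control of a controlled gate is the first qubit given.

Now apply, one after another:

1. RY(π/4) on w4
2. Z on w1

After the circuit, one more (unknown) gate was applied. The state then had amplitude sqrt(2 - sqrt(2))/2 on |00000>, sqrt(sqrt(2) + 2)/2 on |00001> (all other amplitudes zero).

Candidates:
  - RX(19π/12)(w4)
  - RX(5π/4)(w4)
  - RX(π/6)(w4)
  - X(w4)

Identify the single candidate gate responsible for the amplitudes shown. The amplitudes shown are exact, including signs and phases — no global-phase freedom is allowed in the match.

It was X(w4) that produced the state shown.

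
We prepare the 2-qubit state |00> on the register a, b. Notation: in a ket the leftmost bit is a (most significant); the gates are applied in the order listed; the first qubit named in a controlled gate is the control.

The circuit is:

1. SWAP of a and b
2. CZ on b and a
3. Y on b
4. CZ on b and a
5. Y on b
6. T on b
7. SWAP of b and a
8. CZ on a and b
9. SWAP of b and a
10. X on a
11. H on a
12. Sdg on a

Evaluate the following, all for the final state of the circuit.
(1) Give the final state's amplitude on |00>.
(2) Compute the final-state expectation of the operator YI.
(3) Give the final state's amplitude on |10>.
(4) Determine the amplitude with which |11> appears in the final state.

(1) |00> carries amplitude sqrt(2)/2 in the final state.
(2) In the final state, YI has expectation 1.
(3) The final state's coefficient on |10> equals sqrt(2)*I/2.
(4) |11> carries amplitude 0 in the final state.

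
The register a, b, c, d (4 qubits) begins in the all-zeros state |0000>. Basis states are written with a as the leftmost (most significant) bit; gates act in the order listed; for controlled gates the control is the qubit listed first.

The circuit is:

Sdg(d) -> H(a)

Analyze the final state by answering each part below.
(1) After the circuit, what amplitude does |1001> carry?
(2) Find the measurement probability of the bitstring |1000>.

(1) The amplitude on |1001> is 0.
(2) Outcome |1000> occurs with probability 1/2.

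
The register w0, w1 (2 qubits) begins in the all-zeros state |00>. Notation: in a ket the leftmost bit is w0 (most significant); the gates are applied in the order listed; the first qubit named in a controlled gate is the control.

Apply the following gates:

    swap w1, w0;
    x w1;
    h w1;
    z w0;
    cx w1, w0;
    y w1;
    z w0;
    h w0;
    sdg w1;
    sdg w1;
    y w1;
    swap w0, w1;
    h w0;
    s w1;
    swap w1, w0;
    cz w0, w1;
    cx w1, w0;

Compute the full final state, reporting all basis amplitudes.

After the circuit, the state carries amplitude 0 on |00>, 0 on |01>, -sqrt(2)*I/2 on |10>, -sqrt(2)/2 on |11>.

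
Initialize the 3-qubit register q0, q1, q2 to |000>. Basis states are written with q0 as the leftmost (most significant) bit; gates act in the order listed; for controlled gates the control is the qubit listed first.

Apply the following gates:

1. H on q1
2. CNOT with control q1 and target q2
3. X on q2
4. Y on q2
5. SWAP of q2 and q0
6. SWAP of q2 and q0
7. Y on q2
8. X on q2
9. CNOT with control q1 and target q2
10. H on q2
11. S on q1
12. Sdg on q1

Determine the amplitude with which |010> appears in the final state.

The amplitude on |010> is 1/2. Key observation: steps 2-9 multiply out to the identity, so the circuit reduces to the remaining gates.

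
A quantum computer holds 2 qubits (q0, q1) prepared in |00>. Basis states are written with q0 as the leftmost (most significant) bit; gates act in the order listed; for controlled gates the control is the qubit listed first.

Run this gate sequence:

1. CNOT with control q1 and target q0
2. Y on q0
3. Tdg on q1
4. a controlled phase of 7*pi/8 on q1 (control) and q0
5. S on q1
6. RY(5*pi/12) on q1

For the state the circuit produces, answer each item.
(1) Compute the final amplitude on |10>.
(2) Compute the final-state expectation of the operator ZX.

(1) The final state's coefficient on |10> equals I*sqrt(6 - 3*sqrt(2))/4 + I*sqrt(sqrt(2) + 2)/4.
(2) In the final state, ZX has expectation -sqrt(6)/4 - sqrt(2)/4.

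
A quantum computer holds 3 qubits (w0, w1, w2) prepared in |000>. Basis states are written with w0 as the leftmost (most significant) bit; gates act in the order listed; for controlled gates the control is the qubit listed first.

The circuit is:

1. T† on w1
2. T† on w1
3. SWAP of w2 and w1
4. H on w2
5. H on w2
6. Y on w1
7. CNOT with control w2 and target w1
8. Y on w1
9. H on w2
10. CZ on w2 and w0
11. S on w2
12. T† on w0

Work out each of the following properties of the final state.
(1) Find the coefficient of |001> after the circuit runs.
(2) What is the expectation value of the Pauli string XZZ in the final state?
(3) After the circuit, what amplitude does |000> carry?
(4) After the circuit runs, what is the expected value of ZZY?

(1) The final state's coefficient on |001> equals sqrt(2)*I/2.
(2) The observable XZZ averages to 0.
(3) The final state's coefficient on |000> equals sqrt(2)/2.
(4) In the final state, ZZY has expectation 1.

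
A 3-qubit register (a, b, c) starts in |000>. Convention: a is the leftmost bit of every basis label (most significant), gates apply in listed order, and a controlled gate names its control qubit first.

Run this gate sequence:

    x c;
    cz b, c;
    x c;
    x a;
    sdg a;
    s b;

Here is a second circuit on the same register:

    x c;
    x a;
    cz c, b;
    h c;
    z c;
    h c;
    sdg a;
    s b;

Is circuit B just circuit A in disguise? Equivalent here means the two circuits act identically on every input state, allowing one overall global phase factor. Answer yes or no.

Yes: on every input state the two circuits agree up to one overall phase factor.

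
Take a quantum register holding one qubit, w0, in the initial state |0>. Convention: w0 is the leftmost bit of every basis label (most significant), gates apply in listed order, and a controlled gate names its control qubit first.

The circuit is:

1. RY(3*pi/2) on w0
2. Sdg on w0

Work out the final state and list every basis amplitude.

The resulting statevector has amplitude -sqrt(2)/2 on |0>, -sqrt(2)*I/2 on |1>.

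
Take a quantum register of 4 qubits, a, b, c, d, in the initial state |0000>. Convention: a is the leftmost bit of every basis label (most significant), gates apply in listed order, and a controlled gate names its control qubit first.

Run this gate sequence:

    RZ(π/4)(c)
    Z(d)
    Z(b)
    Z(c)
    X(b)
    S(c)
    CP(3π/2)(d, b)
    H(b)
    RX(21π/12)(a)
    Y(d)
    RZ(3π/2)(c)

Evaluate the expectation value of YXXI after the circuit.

The observable YXXI averages to 0.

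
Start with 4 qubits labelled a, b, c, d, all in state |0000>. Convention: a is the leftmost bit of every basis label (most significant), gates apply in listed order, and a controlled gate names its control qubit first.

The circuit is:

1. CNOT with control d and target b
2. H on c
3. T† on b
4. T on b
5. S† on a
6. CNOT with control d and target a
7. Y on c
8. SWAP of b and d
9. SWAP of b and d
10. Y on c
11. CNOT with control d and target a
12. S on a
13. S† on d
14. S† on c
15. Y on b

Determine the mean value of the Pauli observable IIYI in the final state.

In the final state, IIYI has expectation -1. Key observation: gates 5-12 undo each other exactly, leaving only the rest of the circuit to track.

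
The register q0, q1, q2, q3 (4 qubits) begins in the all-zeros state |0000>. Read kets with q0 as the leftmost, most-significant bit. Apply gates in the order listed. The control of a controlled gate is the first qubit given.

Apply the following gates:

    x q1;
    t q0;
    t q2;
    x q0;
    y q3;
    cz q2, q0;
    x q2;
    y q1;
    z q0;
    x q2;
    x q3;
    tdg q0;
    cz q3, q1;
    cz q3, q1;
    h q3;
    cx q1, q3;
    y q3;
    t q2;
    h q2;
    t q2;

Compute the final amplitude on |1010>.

The final state's coefficient on |1010> equals I/2.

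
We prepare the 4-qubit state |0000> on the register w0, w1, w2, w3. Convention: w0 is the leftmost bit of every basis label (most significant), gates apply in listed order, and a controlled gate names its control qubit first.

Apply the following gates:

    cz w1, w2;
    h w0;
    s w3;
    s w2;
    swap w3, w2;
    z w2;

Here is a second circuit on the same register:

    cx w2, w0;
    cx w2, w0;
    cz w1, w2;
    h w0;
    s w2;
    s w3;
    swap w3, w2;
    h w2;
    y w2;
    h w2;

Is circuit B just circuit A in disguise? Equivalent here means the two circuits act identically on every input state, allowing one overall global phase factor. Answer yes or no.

No — the two circuits implement different unitaries, even allowing a global phase.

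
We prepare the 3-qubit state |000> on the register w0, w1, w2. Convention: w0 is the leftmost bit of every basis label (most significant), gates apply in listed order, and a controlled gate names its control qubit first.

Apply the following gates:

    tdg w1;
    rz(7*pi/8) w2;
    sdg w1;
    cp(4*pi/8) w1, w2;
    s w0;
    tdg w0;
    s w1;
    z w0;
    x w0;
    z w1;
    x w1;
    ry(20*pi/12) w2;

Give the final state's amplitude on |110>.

The final state's coefficient on |110> equals sqrt(3)*exp(9*I*pi/16)/2.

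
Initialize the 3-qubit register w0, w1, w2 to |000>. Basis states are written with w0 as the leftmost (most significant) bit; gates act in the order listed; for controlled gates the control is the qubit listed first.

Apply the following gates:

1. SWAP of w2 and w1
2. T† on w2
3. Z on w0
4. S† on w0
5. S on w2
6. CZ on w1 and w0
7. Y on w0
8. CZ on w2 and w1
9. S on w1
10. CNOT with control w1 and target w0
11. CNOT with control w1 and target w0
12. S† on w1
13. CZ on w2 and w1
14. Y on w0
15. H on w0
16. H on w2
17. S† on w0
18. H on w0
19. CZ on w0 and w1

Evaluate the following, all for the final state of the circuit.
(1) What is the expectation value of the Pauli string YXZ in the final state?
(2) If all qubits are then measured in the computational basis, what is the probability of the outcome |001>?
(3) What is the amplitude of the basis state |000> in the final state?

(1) The expectation value of YXZ is 0. Key observation: the block from step 7 through step 14 cancels to the identity and can be dropped.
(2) Outcome |001> occurs with probability 1/4.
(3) The amplitude on |000> is sqrt(2)*(1 - I)/4.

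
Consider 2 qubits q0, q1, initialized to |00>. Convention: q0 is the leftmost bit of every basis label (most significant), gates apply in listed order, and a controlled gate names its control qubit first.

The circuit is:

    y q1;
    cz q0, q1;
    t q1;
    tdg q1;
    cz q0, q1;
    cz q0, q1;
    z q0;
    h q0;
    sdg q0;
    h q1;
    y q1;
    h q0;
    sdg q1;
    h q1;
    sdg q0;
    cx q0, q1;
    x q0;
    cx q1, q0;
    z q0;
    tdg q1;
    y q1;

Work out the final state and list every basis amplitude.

After the circuit, the state carries amplitude exp(I*pi/4)/2 on |00>, -I/2 on |01>, exp(3*I*pi/4)/2 on |10>, 1/2 on |11>. Key observation: steps 5-6 multiply out to the identity, so the circuit reduces to the remaining gates.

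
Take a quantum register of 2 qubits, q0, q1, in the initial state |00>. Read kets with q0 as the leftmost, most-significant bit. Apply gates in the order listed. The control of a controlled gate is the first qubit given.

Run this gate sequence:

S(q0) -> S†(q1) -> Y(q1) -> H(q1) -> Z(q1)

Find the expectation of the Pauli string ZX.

In the final state, ZX has expectation 1.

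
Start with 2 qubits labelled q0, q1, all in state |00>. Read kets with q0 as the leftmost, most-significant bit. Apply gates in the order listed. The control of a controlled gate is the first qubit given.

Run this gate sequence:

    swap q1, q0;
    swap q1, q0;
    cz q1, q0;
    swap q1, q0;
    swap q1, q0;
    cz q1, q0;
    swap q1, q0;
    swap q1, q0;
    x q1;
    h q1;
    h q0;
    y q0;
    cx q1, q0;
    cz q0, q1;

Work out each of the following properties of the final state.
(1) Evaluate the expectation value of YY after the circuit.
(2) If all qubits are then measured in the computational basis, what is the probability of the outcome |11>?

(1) In the final state, YY has expectation -1. Key observation: the block from step 1 through step 8 cancels to the identity and can be dropped.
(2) A full measurement returns |11> with probability 1/4.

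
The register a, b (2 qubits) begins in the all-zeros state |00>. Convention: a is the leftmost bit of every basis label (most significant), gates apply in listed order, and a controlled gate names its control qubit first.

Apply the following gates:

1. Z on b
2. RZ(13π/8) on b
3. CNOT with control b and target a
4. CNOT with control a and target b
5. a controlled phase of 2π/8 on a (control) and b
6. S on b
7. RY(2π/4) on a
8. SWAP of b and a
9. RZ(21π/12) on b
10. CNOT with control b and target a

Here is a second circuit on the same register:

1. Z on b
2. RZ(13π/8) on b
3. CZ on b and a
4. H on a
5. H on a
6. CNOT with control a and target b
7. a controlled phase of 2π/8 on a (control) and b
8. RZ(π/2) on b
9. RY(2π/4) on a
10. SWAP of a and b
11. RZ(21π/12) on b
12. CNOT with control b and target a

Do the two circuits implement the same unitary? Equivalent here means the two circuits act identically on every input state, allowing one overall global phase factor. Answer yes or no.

No — the two circuits implement different unitaries, even allowing a global phase.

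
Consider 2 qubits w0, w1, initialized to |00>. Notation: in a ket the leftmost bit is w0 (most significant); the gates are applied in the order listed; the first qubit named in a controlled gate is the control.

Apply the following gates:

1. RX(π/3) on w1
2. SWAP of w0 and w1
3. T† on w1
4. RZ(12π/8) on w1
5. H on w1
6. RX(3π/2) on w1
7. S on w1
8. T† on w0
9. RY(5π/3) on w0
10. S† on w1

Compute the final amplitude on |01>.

The final state's coefficient on |01> equals -1/8 - 3*exp(I*pi/4)/8 - 3*exp(3*I*pi/4)/8 + I/8.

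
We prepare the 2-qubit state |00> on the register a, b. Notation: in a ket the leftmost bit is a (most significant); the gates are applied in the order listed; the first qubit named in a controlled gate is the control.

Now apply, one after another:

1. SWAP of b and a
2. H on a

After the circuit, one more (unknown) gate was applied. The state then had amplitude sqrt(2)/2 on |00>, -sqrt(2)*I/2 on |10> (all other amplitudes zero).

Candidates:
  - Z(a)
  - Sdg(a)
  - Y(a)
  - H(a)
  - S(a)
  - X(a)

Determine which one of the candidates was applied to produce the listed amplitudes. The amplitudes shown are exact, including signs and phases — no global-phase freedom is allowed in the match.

The applied gate was Sdg(a).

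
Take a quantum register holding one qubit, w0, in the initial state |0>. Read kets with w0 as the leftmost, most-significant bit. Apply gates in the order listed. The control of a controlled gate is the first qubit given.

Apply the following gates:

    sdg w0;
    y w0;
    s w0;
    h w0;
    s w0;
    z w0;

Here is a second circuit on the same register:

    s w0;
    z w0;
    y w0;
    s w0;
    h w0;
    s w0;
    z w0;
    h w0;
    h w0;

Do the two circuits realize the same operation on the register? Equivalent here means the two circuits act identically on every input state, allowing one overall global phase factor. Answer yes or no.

Yes — the two circuits implement the same unitary up to a global phase.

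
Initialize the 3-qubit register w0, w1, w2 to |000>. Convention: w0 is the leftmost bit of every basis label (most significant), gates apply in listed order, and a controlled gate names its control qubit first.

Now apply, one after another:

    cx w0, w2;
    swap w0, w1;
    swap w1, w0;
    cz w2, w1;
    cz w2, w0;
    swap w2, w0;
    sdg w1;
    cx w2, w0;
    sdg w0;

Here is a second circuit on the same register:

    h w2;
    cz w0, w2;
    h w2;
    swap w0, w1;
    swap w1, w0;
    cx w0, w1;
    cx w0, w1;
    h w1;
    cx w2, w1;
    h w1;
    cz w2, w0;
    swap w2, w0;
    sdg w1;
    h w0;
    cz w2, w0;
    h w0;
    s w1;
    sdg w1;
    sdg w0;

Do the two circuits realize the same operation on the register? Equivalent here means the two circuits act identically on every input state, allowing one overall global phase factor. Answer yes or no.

Yes — the two circuits implement the same unitary up to a global phase.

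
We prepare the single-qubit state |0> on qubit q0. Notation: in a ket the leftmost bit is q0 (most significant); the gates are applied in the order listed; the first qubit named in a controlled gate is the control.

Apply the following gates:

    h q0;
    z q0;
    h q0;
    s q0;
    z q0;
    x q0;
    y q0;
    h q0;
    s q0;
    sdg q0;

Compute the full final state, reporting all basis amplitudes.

The final amplitudes are sqrt(2)/2 on |0>, -sqrt(2)/2 on |1>.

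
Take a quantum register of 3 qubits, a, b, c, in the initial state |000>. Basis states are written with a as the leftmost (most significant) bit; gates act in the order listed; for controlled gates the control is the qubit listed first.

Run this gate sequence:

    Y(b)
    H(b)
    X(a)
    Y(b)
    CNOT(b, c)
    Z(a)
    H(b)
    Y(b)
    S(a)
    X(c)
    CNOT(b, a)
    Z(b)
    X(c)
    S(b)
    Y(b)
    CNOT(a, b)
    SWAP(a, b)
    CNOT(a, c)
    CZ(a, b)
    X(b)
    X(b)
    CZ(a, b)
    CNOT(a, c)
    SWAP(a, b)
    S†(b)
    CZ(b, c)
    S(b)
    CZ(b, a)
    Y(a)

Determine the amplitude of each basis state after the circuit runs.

The resulting statevector has amplitude 1/2 on |000>, -1/2 on |001>, 0 on |010>, 0 on |011>, I/2 on |100>, I/2 on |101>, 0 on |110>, 0 on |111>.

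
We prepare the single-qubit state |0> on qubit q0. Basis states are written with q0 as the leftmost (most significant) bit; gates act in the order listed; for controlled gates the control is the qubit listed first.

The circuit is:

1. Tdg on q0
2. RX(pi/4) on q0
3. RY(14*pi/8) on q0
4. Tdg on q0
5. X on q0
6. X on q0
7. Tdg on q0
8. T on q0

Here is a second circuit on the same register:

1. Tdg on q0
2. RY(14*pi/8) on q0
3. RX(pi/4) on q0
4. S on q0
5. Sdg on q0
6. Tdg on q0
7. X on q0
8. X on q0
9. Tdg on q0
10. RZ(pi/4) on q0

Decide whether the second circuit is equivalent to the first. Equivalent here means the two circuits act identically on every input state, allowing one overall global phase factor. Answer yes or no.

No, they are not equivalent — no single phase factor reconciles the two unitaries.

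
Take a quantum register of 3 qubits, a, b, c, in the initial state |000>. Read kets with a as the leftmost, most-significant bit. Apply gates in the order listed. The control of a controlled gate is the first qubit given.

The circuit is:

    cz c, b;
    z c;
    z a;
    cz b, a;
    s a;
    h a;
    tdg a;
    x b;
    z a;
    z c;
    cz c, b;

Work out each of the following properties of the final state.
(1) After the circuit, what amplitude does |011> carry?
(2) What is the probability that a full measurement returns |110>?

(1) The amplitude on |011> is 0.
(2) A full measurement returns |110> with probability 1/2.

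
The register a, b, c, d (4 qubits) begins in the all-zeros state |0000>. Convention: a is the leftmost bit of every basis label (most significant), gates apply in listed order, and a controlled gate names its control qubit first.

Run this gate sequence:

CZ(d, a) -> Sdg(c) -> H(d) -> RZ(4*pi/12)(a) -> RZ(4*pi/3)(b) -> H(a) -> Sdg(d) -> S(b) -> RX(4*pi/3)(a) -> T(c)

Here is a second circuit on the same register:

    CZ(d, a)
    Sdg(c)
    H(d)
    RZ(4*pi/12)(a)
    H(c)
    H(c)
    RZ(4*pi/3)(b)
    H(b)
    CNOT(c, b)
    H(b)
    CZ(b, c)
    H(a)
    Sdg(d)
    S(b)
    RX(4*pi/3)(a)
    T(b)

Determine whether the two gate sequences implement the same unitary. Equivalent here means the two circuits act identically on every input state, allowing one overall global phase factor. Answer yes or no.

No: there is an input state on which the two circuits produce genuinely different outputs (not merely differing by a phase).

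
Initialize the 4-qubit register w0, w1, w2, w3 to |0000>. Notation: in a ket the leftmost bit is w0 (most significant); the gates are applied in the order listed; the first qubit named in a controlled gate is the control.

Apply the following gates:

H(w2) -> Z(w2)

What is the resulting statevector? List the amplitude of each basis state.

The final amplitudes are sqrt(2)/2 on |0000>, -sqrt(2)/2 on |0010>, and 0 on every other basis state.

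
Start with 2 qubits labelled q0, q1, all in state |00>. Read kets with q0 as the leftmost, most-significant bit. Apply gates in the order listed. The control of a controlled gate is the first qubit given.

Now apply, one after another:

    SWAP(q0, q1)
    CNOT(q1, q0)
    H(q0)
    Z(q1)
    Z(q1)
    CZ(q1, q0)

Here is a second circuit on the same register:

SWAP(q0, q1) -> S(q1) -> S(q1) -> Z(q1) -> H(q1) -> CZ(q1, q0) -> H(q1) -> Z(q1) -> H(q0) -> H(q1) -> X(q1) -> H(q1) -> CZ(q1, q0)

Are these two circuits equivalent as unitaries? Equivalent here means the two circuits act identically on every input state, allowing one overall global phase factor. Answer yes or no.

No, they are not equivalent — no single phase factor reconciles the two unitaries.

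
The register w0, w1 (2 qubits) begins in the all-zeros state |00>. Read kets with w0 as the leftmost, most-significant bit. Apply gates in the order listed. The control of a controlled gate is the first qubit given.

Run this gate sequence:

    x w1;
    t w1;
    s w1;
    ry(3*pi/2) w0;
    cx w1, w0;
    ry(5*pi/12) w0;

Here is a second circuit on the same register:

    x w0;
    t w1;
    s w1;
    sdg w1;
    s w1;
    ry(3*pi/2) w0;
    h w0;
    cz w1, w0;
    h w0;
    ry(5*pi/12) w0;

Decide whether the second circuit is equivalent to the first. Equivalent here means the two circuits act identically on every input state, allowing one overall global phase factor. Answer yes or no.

No: there is an input state on which the two circuits produce genuinely different outputs (not merely differing by a phase).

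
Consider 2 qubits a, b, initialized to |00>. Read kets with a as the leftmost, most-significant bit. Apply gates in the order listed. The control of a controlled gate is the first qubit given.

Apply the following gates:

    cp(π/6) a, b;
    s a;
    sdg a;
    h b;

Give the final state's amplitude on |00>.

|00> carries amplitude sqrt(2)/2 in the final state. Key observation: gates 2-3 undo each other exactly, leaving only the rest of the circuit to track.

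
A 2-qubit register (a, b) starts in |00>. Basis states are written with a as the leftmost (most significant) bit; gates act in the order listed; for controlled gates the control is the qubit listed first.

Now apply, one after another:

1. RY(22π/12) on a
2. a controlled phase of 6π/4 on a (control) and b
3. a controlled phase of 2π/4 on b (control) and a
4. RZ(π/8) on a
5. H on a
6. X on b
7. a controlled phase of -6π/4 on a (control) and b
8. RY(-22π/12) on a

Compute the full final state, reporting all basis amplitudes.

The final amplitudes are 0 on |00>, (-2*sqrt(2) - sqrt(6) - (-sqrt(2) - 2*sqrt(2)*I + sqrt(6)*I)*exp(I*pi/8) + sqrt(2)*I)*exp(15*I*pi/16)/8 on |01>, 0 on |10>, (-sqrt(2) - 2*sqrt(2)*I - sqrt(6)*I - (-2*sqrt(2) + sqrt(6) + sqrt(2)*I)*exp(I*pi/8))*exp(15*I*pi/16)/8 on |11>.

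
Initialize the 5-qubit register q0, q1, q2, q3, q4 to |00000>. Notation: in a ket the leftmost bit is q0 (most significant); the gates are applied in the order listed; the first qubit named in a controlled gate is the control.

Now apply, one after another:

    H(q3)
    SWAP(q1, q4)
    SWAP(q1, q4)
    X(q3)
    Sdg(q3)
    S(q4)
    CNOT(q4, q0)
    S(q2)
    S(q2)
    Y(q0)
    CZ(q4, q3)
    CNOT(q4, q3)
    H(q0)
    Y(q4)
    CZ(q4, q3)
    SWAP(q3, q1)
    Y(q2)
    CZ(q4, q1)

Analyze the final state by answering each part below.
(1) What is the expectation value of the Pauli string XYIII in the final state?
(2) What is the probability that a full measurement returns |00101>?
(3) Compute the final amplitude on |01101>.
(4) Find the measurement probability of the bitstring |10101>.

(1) In the final state, XYIII has expectation 1. Key observation: gates 2-3 undo each other exactly, leaving only the rest of the circuit to track.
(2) The probability of measuring |00101> is 1/4.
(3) The final state's coefficient on |01101> equals -1/2.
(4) A full measurement returns |10101> with probability 1/4.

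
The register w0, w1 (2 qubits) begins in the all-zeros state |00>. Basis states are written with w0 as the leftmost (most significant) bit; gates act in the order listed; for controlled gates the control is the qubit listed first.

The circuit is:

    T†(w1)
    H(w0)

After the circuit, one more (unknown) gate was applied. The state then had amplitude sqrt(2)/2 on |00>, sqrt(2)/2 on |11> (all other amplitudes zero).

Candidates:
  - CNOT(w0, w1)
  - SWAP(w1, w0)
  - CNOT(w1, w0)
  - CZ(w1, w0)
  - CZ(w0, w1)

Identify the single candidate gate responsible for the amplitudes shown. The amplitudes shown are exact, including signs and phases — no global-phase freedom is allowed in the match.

It was CNOT(w0, w1) that produced the state shown.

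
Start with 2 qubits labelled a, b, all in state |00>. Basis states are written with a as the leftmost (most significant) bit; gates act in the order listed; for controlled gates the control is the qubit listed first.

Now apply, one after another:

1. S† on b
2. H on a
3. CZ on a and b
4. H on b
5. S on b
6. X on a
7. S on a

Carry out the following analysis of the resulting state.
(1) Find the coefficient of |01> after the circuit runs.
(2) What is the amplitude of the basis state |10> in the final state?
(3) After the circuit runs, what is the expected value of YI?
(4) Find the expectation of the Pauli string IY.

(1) |01> carries amplitude I/2 in the final state.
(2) The final state's coefficient on |10> equals I/2.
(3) The expectation value of YI is 1.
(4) The observable IY averages to 1.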